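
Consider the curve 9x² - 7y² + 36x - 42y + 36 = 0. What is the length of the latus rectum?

14/3

9(x² + 4x) -7(y² + 6y) = -36
9(x + 2)² -7(y + 3)² = -36 + 36 - 63 = -63
Divide by -63: (y + 3)²/9 - (x + 2)²/7 = 1
Hyperbola, center (-2, -3), transverse axis vertical; a² = 9, b² = 7.
Latus rectum length = 2b²/a = 2·7/3 = 14/3.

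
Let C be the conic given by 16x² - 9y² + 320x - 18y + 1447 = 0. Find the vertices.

(-13, -1) and (-7, -1)

16(x² + 20x) -9(y² + 2y) = -1447
16(x + 10)² -9(y + 1)² = -1447 + 1600 - 9 = 144
Dividing both sides by 144: (x + 10)²/9 - (y + 1)²/16 = 1
Hyperbola, center (-10, -1), transverse axis horizontal; a² = 9, b² = 16.
a = 3. Vertices at (h ± a, k).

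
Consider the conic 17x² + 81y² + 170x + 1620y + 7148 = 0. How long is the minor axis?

2√17

Rearranging, 17(x² + 10x) + 81(y² + 20y) = -7148.
Complete the square: 17(x + 5)² + 81(y + 10)² = -7148 + 425 + 8100 = 1377
Dividing both sides by 1377: (x + 5)²/81 + (y + 10)²/17 = 1
Ellipse, center (-5, -10), major axis horizontal; a² = 81, b² = 17.
b² = 17 so b = √17; the minor axis has length 2b = 2√17.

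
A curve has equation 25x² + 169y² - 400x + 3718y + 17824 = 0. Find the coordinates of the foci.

Group the x- and y-terms: 25(x² - 16x) + 169(y² + 22y) = -17824
Complete the square in x and y: 25(x - 8)² + 169(y + 11)² = -17824 + 1600 + 20449 = 4225
Divide by 4225: (x - 8)²/169 + (y + 11)²/25 = 1
Ellipse, center (8, -11), major axis horizontal; a² = 169, b² = 25.
c² = a² - b² = 169 - 25 = 144, so c = 12.
Foci lie on the horizontal axis through the center: (h ± c, k).

(-4, -11) and (20, -11)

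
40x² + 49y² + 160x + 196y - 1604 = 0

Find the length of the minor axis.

4√10

Group the x- and y-terms: 40(x² + 4x) + 49(y² + 4y) = 1604
Complete the square: 40(x + 2)² + 49(y + 2)² = 1604 + 160 + 196 = 1960
Dividing both sides by 1960: (x + 2)²/49 + (y + 2)²/40 = 1
Ellipse, center (-2, -2), major axis horizontal; a² = 49, b² = 40.
b² = 40 so b = 2√10; the minor axis has length 2b = 4√10.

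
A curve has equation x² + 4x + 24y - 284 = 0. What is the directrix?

y = 18

Only x is squared. Complete the square in x: (x + 2)² = -24(y - 12).
Vertex (-2, 12); 4p = -24 so p = -6. Opens down.
Directrix is the horizontal line y = k − p = 12 − (-6) = 18.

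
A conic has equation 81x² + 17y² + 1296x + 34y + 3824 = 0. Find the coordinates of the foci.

(-8, -9) and (-8, 7)

Group: 81(x² + 16x) + 17(y² + 2y) = -3824
Complete the square: 81(x + 8)² + 17(y + 1)² = -3824 + 5184 + 17 = 1377
Divide by 1377: (x + 8)²/17 + (y + 1)²/81 = 1
Ellipse, center (-8, -1), major axis vertical; a² = 81, b² = 17.
c² = a² - b² = 81 - 17 = 64, so c = 8.
Foci lie on the vertical axis through the center: (h, k ± c).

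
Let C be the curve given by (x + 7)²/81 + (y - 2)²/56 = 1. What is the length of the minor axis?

Center (-7, 2). The larger denominator 81 sits under the x-term, so the major axis is horizontal; a² = 81, b² = 56.
b² = 56 so b = 2√14; the minor axis has length 2b = 4√14.

4√14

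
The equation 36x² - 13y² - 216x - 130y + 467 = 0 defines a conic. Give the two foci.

Group: 36(x² - 6x) -13(y² + 10y) = -467
Complete the square in x and y: 36(x - 3)² -13(y + 5)² = -467 + 324 - 325 = -468
Divide by -468: (y + 5)²/36 - (x - 3)²/13 = 1
Hyperbola, center (3, -5), transverse axis vertical; a² = 36, b² = 13.
c² = a² + b² = 36 + 13 = 49, so c = 7.
Foci lie on the vertical axis through the center: (h, k ± c).

(3, -12) and (3, 2)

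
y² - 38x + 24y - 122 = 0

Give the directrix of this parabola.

Only y is squared. Complete the square in y: (y + 12)² = 38(x + 7).
Vertex (-7, -12); 4p = 38 so p = 19/2. Opens right.
Directrix is the vertical line x = h − p = -7 − (19/2) = -33/2.

x = -33/2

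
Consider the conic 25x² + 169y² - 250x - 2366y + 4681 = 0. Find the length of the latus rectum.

50/13

Rearranging, 25(x² - 10x) + 169(y² - 14y) = -4681.
25(x - 5)² + 169(y - 7)² = -4681 + 625 + 8281 = 4225
Dividing both sides by 4225: (x - 5)²/169 + (y - 7)²/25 = 1
Ellipse, center (5, 7), major axis horizontal; a² = 169, b² = 25.
Latus rectum length = 2b²/a = 2·25/13 = 50/13.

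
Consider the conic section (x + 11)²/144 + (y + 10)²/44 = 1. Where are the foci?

(-21, -10) and (-1, -10)

Center (-11, -10). The larger denominator 144 sits under the x-term, so the major axis is horizontal; a² = 144, b² = 44.
c² = a² - b² = 144 - 44 = 100, so c = 10.
Foci lie on the horizontal axis through the center: (h ± c, k).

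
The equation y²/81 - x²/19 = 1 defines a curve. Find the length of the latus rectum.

38/9

Center (0, 0). The positive term is the y-term, so the transverse axis is vertical; a² = 81, b² = 19.
Latus rectum length = 2b²/a = 2·19/9 = 38/9.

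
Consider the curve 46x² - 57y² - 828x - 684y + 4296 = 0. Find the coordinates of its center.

Group: 46(x² - 18x) -57(y² + 12y) = -4296
Completing the square gives 46(x - 9)² -57(y + 6)² = -4296 + 3726 - 2052 = -2622.
Dividing both sides by -2622: (y + 6)²/46 - (x - 9)²/57 = 1
Hyperbola with center (9, -6).

(9, -6)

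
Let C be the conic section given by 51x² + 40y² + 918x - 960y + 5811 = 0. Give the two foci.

(-9, 12 - √22) and (-9, 12 + √22)

51(x² + 18x) + 40(y² - 24y) = -5811
Complete the square in x and y: 51(x + 9)² + 40(y - 12)² = -5811 + 4131 + 5760 = 4080
Dividing both sides by 4080: (x + 9)²/80 + (y - 12)²/102 = 1
Ellipse, center (-9, 12), major axis vertical; a² = 102, b² = 80.
c² = a² - b² = 102 - 80 = 22, so c = √22.
Foci lie on the vertical axis through the center: (h, k ± c).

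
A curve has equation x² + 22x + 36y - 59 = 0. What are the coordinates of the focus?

Only x is squared. Complete the square in x: (x + 11)² = -36(y - 5).
Vertex (-11, 5); 4p = -36 so p = -9. Opens down.
Focus is p units from the vertex along the axis: (h, k + p).

(-11, -4)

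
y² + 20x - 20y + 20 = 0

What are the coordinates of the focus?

Only y is squared. Complete the square in y: (y - 10)² = -20(x - 4).
Vertex (4, 10); 4p = -20 so p = -5. Opens left.
Focus is p units from the vertex along the axis: (h + p, k).

(-1, 10)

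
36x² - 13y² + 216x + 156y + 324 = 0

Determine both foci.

(-3, -1) and (-3, 13)

36(x² + 6x) -13(y² - 12y) = -324
Complete the square in x and y: 36(x + 3)² -13(y - 6)² = -324 + 324 - 468 = -468
Divide through by -468 to get (y - 6)²/36 - (x + 3)²/13 = 1.
Hyperbola, center (-3, 6), transverse axis vertical; a² = 36, b² = 13.
c² = a² + b² = 36 + 13 = 49, so c = 7.
Foci lie on the vertical axis through the center: (h, k ± c).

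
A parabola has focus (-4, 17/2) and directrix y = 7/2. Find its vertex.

The vertex is the midpoint between the focus and the directrix along the axis of symmetry.
Axis is vertical (directrix is horizontal). Vertex y-coordinate = (17/2 + 7/2)/2 = 6; x-coordinate = -4.

(-4, 6)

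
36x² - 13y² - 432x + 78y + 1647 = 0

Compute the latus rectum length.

13/3

Group: 36(x² - 12x) -13(y² - 6y) = -1647
36(x - 6)² -13(y - 3)² = -1647 + 1296 - 117 = -468
Divide by -468: (y - 3)²/36 - (x - 6)²/13 = 1
Hyperbola, center (6, 3), transverse axis vertical; a² = 36, b² = 13.
Latus rectum length = 2b²/a = 2·13/6 = 13/3.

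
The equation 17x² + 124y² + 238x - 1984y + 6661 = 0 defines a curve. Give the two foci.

Rearranging, 17(x² + 14x) + 124(y² - 16y) = -6661.
Completing the square gives 17(x + 7)² + 124(y - 8)² = -6661 + 833 + 7936 = 2108.
Divide through by 2108 to get (x + 7)²/124 + (y - 8)²/17 = 1.
Ellipse, center (-7, 8), major axis horizontal; a² = 124, b² = 17.
c² = a² - b² = 124 - 17 = 107, so c = √107.
Foci lie on the horizontal axis through the center: (h ± c, k).

(-7 - √107, 8) and (-7 + √107, 8)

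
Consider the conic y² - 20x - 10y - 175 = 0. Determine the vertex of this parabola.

Only y is squared. Complete the square in y: (y - 5)² = 20(x + 10).
Vertex (-10, 5); 4p = 20 so p = 5. Opens right.

(-10, 5)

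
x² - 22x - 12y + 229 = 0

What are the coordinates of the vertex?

Only x is squared. Complete the square in x: (x - 11)² = 12(y - 9).
Vertex (11, 9); 4p = 12 so p = 3. Opens up.

(11, 9)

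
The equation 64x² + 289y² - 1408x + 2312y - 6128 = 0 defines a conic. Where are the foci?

64(x² - 22x) + 289(y² + 8y) = 6128
Completing the square gives 64(x - 11)² + 289(y + 4)² = 6128 + 7744 + 4624 = 18496.
Divide through by 18496 to get (x - 11)²/289 + (y + 4)²/64 = 1.
Ellipse, center (11, -4), major axis horizontal; a² = 289, b² = 64.
c² = a² - b² = 289 - 64 = 225, so c = 15.
Foci lie on the horizontal axis through the center: (h ± c, k).

(-4, -4) and (26, -4)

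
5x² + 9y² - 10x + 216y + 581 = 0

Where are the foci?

5(x² - 2x) + 9(y² + 24y) = -581
Completing the square gives 5(x - 1)² + 9(y + 12)² = -581 + 5 + 1296 = 720.
Divide by 720: (x - 1)²/144 + (y + 12)²/80 = 1
Ellipse, center (1, -12), major axis horizontal; a² = 144, b² = 80.
c² = a² - b² = 144 - 80 = 64, so c = 8.
Foci lie on the horizontal axis through the center: (h ± c, k).

(-7, -12) and (9, -12)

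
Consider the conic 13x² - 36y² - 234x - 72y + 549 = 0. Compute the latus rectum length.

13(x² - 18x) -36(y² + 2y) = -549
Completing the square gives 13(x - 9)² -36(y + 1)² = -549 + 1053 - 36 = 468.
Divide through by 468 to get (x - 9)²/36 - (y + 1)²/13 = 1.
Hyperbola, center (9, -1), transverse axis horizontal; a² = 36, b² = 13.
Latus rectum length = 2b²/a = 2·13/6 = 13/3.

13/3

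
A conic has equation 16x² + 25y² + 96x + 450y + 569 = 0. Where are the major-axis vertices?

Group the x- and y-terms: 16(x² + 6x) + 25(y² + 18y) = -569
Completing the square gives 16(x + 3)² + 25(y + 9)² = -569 + 144 + 2025 = 1600.
Dividing both sides by 1600: (x + 3)²/100 + (y + 9)²/64 = 1
Ellipse, center (-3, -9), major axis horizontal; a² = 100, b² = 64.
a = 10. Vertices at (h ± a, k).

(-13, -9) and (7, -9)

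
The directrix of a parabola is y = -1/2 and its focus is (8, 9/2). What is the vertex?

The vertex is the midpoint between the focus and the directrix along the axis of symmetry.
Axis is vertical (directrix is horizontal). Vertex y-coordinate = (9/2 + (-1/2))/2 = 2; x-coordinate = 8.

(8, 2)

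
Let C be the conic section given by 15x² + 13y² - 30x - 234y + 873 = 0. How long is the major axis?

2√15

Collect terms: 15(x² - 2x) + 13(y² - 18y) = -873
Complete the square in x and y: 15(x - 1)² + 13(y - 9)² = -873 + 15 + 1053 = 195
Divide by 195: (x - 1)²/13 + (y - 9)²/15 = 1
Ellipse, center (1, 9), major axis vertical; a² = 15, b² = 13.
a² = 15 so a = √15; the major axis has length 2a = 2√15.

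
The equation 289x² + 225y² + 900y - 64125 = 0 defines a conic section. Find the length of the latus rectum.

450/17

Collect terms: 289x² + 225(y² + 4y) = 64125
289x² + 225(y + 2)² = 64125 + 0 + 900 = 65025
Divide through by 65025 to get x²/225 + (y + 2)²/289 = 1.
Ellipse, center (0, -2), major axis vertical; a² = 289, b² = 225.
Latus rectum length = 2b²/a = 2·225/17 = 450/17.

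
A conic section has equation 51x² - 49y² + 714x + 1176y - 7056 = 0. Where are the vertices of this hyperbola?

(-14, 12) and (0, 12)

Group the x- and y-terms: 51(x² + 14x) -49(y² - 24y) = 7056
Complete the square: 51(x + 7)² -49(y - 12)² = 7056 + 2499 - 7056 = 2499
Divide by 2499: (x + 7)²/49 - (y - 12)²/51 = 1
Hyperbola, center (-7, 12), transverse axis horizontal; a² = 49, b² = 51.
a = 7. Vertices at (h ± a, k).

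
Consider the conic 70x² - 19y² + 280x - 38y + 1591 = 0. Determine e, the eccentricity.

e = √6230/70

70(x² + 4x) -19(y² + 2y) = -1591
Complete the square in x and y: 70(x + 2)² -19(y + 1)² = -1591 + 280 - 19 = -1330
Divide through by -1330 to get (y + 1)²/70 - (x + 2)²/19 = 1.
Hyperbola, center (-2, -1), transverse axis vertical; a² = 70, b² = 19.
c² = a² + b² = 89, so c = √89.
e = c/a = √89/√70 = √6230/70.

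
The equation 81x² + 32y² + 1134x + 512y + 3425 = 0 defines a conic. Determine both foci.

Group the x- and y-terms: 81(x² + 14x) + 32(y² + 16y) = -3425
81(x + 7)² + 32(y + 8)² = -3425 + 3969 + 2048 = 2592
Divide by 2592: (x + 7)²/32 + (y + 8)²/81 = 1
Ellipse, center (-7, -8), major axis vertical; a² = 81, b² = 32.
c² = a² - b² = 81 - 32 = 49, so c = 7.
Foci lie on the vertical axis through the center: (h, k ± c).

(-7, -15) and (-7, -1)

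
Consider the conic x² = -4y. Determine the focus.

Vertex (0, 0); 4p = -4 so p = -1. Opens down.
Focus is p units from the vertex along the axis: (h, k + p).

(0, -1)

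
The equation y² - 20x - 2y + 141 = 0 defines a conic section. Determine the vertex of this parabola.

(7, 1)

Only y is squared. Complete the square in y: (y - 1)² = 20(x - 7).
Vertex (7, 1); 4p = 20 so p = 5. Opens right.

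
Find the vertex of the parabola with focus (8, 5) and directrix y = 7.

(8, 6)

The vertex is the midpoint between the focus and the directrix along the axis of symmetry.
Axis is vertical (directrix is horizontal). Vertex y-coordinate = (5 + 7)/2 = 6; x-coordinate = 8.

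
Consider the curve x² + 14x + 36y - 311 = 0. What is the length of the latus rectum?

Only x is squared. Complete the square in x: (x + 7)² = -36(y - 10).
Vertex (-7, 10); 4p = -36 so p = -9. Opens down.
Latus rectum length = |4p| = 36.

36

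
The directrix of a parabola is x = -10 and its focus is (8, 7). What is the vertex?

The vertex is the midpoint between the focus and the directrix along the axis of symmetry.
Axis is horizontal (directrix is vertical). Vertex x-coordinate = (8 + (-10))/2 = -1; y-coordinate = 7.

(-1, 7)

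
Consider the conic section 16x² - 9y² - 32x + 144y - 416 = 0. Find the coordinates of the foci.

(1, 3) and (1, 13)

Group: 16(x² - 2x) -9(y² - 16y) = 416
Complete the square in x and y: 16(x - 1)² -9(y - 8)² = 416 + 16 - 576 = -144
Dividing both sides by -144: (y - 8)²/16 - (x - 1)²/9 = 1
Hyperbola, center (1, 8), transverse axis vertical; a² = 16, b² = 9.
c² = a² + b² = 16 + 9 = 25, so c = 5.
Foci lie on the vertical axis through the center: (h, k ± c).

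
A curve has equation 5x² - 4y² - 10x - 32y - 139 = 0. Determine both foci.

Group the x- and y-terms: 5(x² - 2x) -4(y² + 8y) = 139
Complete the square: 5(x - 1)² -4(y + 4)² = 139 + 5 - 64 = 80
Divide by 80: (x - 1)²/16 - (y + 4)²/20 = 1
Hyperbola, center (1, -4), transverse axis horizontal; a² = 16, b² = 20.
c² = a² + b² = 16 + 20 = 36, so c = 6.
Foci lie on the horizontal axis through the center: (h ± c, k).

(-5, -4) and (7, -4)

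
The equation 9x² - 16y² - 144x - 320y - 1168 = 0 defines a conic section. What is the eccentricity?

Group the x- and y-terms: 9(x² - 16x) -16(y² + 20y) = 1168
Complete the square in x and y: 9(x - 8)² -16(y + 10)² = 1168 + 576 - 1600 = 144
Dividing both sides by 144: (x - 8)²/16 - (y + 10)²/9 = 1
Hyperbola, center (8, -10), transverse axis horizontal; a² = 16, b² = 9.
c² = a² + b² = 25, so c = 5.
e = c/a = 5/4.

e = 5/4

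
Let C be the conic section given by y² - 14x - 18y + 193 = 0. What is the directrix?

x = 9/2

Only y is squared. Complete the square in y: (y - 9)² = 14(x - 8).
Vertex (8, 9); 4p = 14 so p = 7/2. Opens right.
Directrix is the vertical line x = h − p = 8 − (7/2) = 9/2.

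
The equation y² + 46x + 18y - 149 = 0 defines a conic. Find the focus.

(-13/2, -9)

Only y is squared. Complete the square in y: (y + 9)² = -46(x - 5).
Vertex (5, -9); 4p = -46 so p = -23/2. Opens left.
Focus is p units from the vertex along the axis: (h + p, k).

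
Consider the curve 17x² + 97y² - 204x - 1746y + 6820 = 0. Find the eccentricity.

e = 4√485/97

Collect terms: 17(x² - 12x) + 97(y² - 18y) = -6820
Complete the square: 17(x - 6)² + 97(y - 9)² = -6820 + 612 + 7857 = 1649
Divide by 1649: (x - 6)²/97 + (y - 9)²/17 = 1
Ellipse, center (6, 9), major axis horizontal; a² = 97, b² = 17.
c² = a² - b² = 80, so c = 4√5.
e = c/a = 4√5/√97 = 4√485/97.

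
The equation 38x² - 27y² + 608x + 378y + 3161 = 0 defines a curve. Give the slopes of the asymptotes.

Group the x- and y-terms: 38(x² + 16x) -27(y² - 14y) = -3161
38(x + 8)² -27(y - 7)² = -3161 + 2432 - 1323 = -2052
Divide by -2052: (y - 7)²/76 - (x + 8)²/54 = 1
Hyperbola, center (-8, 7), transverse axis vertical; a² = 76, b² = 54.
For a vertical hyperbola the asymptotes have slope ±a/b.
Here that is ±2√19/3√6 = ±√114/9.

√114/9 and -√114/9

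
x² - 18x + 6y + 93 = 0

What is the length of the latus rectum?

Only x is squared. Complete the square in x: (x - 9)² = -6(y + 2).
Vertex (9, -2); 4p = -6 so p = -3/2. Opens down.
Latus rectum length = |4p| = 6.

6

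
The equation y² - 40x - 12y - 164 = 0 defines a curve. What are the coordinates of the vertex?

(-5, 6)

Only y is squared. Complete the square in y: (y - 6)² = 40(x + 5).
Vertex (-5, 6); 4p = 40 so p = 10. Opens right.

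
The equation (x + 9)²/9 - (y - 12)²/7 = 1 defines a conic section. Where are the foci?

(-13, 12) and (-5, 12)

Center (-9, 12). The positive term is the x-term, so the transverse axis is horizontal; a² = 9, b² = 7.
c² = a² + b² = 9 + 7 = 16, so c = 4.
Foci lie on the horizontal axis through the center: (h ± c, k).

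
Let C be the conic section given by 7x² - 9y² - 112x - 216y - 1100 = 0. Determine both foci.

7(x² - 16x) -9(y² + 24y) = 1100
Complete the square: 7(x - 8)² -9(y + 12)² = 1100 + 448 - 1296 = 252
Dividing both sides by 252: (x - 8)²/36 - (y + 12)²/28 = 1
Hyperbola, center (8, -12), transverse axis horizontal; a² = 36, b² = 28.
c² = a² + b² = 36 + 28 = 64, so c = 8.
Foci lie on the horizontal axis through the center: (h ± c, k).

(0, -12) and (16, -12)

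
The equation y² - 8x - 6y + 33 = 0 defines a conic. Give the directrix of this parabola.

x = 1

Only y is squared. Complete the square in y: (y - 3)² = 8(x - 3).
Vertex (3, 3); 4p = 8 so p = 2. Opens right.
Directrix is the vertical line x = h − p = 3 − (2) = 1.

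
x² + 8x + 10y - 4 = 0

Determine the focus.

Only x is squared. Complete the square in x: (x + 4)² = -10(y - 2).
Vertex (-4, 2); 4p = -10 so p = -5/2. Opens down.
Focus is p units from the vertex along the axis: (h, k + p).

(-4, -1/2)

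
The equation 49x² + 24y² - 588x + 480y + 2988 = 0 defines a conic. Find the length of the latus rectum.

48/7

49(x² - 12x) + 24(y² + 20y) = -2988
Complete the square in x and y: 49(x - 6)² + 24(y + 10)² = -2988 + 1764 + 2400 = 1176
Dividing both sides by 1176: (x - 6)²/24 + (y + 10)²/49 = 1
Ellipse, center (6, -10), major axis vertical; a² = 49, b² = 24.
Latus rectum length = 2b²/a = 2·24/7 = 48/7.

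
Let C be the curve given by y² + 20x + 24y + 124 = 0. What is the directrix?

x = 6

Only y is squared. Complete the square in y: (y + 12)² = -20(x - 1).
Vertex (1, -12); 4p = -20 so p = -5. Opens left.
Directrix is the vertical line x = h − p = 1 − (-5) = 6.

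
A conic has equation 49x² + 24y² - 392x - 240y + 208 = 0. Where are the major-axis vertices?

Collect terms: 49(x² - 8x) + 24(y² - 10y) = -208
49(x - 4)² + 24(y - 5)² = -208 + 784 + 600 = 1176
Divide by 1176: (x - 4)²/24 + (y - 5)²/49 = 1
Ellipse, center (4, 5), major axis vertical; a² = 49, b² = 24.
a = 7. Vertices at (h, k ± a).

(4, -2) and (4, 12)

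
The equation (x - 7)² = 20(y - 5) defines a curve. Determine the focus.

Vertex (7, 5); 4p = 20 so p = 5. Opens up.
Focus is p units from the vertex along the axis: (h, k + p).

(7, 10)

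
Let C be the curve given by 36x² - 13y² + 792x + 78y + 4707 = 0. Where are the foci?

(-11, -4) and (-11, 10)

Group the x- and y-terms: 36(x² + 22x) -13(y² - 6y) = -4707
36(x + 11)² -13(y - 3)² = -4707 + 4356 - 117 = -468
Divide by -468: (y - 3)²/36 - (x + 11)²/13 = 1
Hyperbola, center (-11, 3), transverse axis vertical; a² = 36, b² = 13.
c² = a² + b² = 36 + 13 = 49, so c = 7.
Foci lie on the vertical axis through the center: (h, k ± c).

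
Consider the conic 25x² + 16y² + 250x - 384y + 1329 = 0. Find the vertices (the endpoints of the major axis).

(-5, 2) and (-5, 22)

Group: 25(x² + 10x) + 16(y² - 24y) = -1329
25(x + 5)² + 16(y - 12)² = -1329 + 625 + 2304 = 1600
Dividing both sides by 1600: (x + 5)²/64 + (y - 12)²/100 = 1
Ellipse, center (-5, 12), major axis vertical; a² = 100, b² = 64.
a = 10. Vertices at (h, k ± a).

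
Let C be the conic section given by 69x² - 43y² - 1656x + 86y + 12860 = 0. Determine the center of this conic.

Rearranging, 69(x² - 24x) -43(y² - 2y) = -12860.
Complete the square in x and y: 69(x - 12)² -43(y - 1)² = -12860 + 9936 - 43 = -2967
Divide by -2967: (y - 1)²/69 - (x - 12)²/43 = 1
Hyperbola with center (12, 1).

(12, 1)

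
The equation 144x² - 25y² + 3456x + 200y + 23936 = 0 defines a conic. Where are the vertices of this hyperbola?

(-12, -8) and (-12, 16)

Collect terms: 144(x² + 24x) -25(y² - 8y) = -23936
144(x + 12)² -25(y - 4)² = -23936 + 20736 - 400 = -3600
Divide by -3600: (y - 4)²/144 - (x + 12)²/25 = 1
Hyperbola, center (-12, 4), transverse axis vertical; a² = 144, b² = 25.
a = 12. Vertices at (h, k ± a).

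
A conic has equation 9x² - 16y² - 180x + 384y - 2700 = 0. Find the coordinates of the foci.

(-5, 12) and (25, 12)

Collect terms: 9(x² - 20x) -16(y² - 24y) = 2700
Complete the square in x and y: 9(x - 10)² -16(y - 12)² = 2700 + 900 - 2304 = 1296
Divide through by 1296 to get (x - 10)²/144 - (y - 12)²/81 = 1.
Hyperbola, center (10, 12), transverse axis horizontal; a² = 144, b² = 81.
c² = a² + b² = 144 + 81 = 225, so c = 15.
Foci lie on the horizontal axis through the center: (h ± c, k).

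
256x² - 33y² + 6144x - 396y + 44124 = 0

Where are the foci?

256(x² + 24x) -33(y² + 12y) = -44124
256(x + 12)² -33(y + 6)² = -44124 + 36864 - 1188 = -8448
Divide through by -8448 to get (y + 6)²/256 - (x + 12)²/33 = 1.
Hyperbola, center (-12, -6), transverse axis vertical; a² = 256, b² = 33.
c² = a² + b² = 256 + 33 = 289, so c = 17.
Foci lie on the vertical axis through the center: (h, k ± c).

(-12, -23) and (-12, 11)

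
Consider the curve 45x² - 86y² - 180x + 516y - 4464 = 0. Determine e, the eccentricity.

Collect terms: 45(x² - 4x) -86(y² - 6y) = 4464
Complete the square: 45(x - 2)² -86(y - 3)² = 4464 + 180 - 774 = 3870
Divide by 3870: (x - 2)²/86 - (y - 3)²/45 = 1
Hyperbola, center (2, 3), transverse axis horizontal; a² = 86, b² = 45.
c² = a² + b² = 131, so c = √131.
e = c/a = √131/√86 = √11266/86.

e = √11266/86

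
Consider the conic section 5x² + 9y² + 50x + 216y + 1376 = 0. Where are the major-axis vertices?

(-8, -12) and (-2, -12)

Rearranging, 5(x² + 10x) + 9(y² + 24y) = -1376.
5(x + 5)² + 9(y + 12)² = -1376 + 125 + 1296 = 45
Divide through by 45 to get (x + 5)²/9 + (y + 12)²/5 = 1.
Ellipse, center (-5, -12), major axis horizontal; a² = 9, b² = 5.
a = 3. Vertices at (h ± a, k).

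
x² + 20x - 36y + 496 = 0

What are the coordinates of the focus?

Only x is squared. Complete the square in x: (x + 10)² = 36(y - 11).
Vertex (-10, 11); 4p = 36 so p = 9. Opens up.
Focus is p units from the vertex along the axis: (h, k + p).

(-10, 20)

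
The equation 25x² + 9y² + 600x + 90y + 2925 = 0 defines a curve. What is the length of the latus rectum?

Group the x- and y-terms: 25(x² + 24x) + 9(y² + 10y) = -2925
Complete the square: 25(x + 12)² + 9(y + 5)² = -2925 + 3600 + 225 = 900
Divide by 900: (x + 12)²/36 + (y + 5)²/100 = 1
Ellipse, center (-12, -5), major axis vertical; a² = 100, b² = 36.
Latus rectum length = 2b²/a = 2·36/10 = 36/5.

36/5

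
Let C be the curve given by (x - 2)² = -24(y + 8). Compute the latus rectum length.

Vertex (2, -8); 4p = -24 so p = -6. Opens down.
Latus rectum length = |4p| = 24.

24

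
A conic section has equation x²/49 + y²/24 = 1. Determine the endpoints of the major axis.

Center (0, 0). The larger denominator 49 sits under the x-term, so the major axis is horizontal; a² = 49, b² = 24.
a = 7. Vertices at (h ± a, k).

(-7, 0) and (7, 0)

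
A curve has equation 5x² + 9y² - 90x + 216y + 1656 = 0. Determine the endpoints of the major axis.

(6, -12) and (12, -12)

Rearranging, 5(x² - 18x) + 9(y² + 24y) = -1656.
Complete the square: 5(x - 9)² + 9(y + 12)² = -1656 + 405 + 1296 = 45
Divide through by 45 to get (x - 9)²/9 + (y + 12)²/5 = 1.
Ellipse, center (9, -12), major axis horizontal; a² = 9, b² = 5.
a = 3. Vertices at (h ± a, k).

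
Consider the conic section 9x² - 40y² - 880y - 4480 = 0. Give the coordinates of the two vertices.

9x² -40(y² + 22y) = 4480
Complete the square in x and y: 9x² -40(y + 11)² = 4480 + 0 - 4840 = -360
Divide by -360: (y + 11)²/9 - x²/40 = 1
Hyperbola, center (0, -11), transverse axis vertical; a² = 9, b² = 40.
a = 3. Vertices at (h, k ± a).

(0, -14) and (0, -8)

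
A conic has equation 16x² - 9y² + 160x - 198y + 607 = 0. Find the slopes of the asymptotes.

Group: 16(x² + 10x) -9(y² + 22y) = -607
16(x + 5)² -9(y + 11)² = -607 + 400 - 1089 = -1296
Divide through by -1296 to get (y + 11)²/144 - (x + 5)²/81 = 1.
Hyperbola, center (-5, -11), transverse axis vertical; a² = 144, b² = 81.
For a vertical hyperbola the asymptotes have slope ±a/b.
Here that is ±12/9 = ±4/3.

4/3 and -4/3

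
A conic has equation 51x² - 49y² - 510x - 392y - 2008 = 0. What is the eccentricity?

e = 10/7

Group: 51(x² - 10x) -49(y² + 8y) = 2008
Completing the square gives 51(x - 5)² -49(y + 4)² = 2008 + 1275 - 784 = 2499.
Divide through by 2499 to get (x - 5)²/49 - (y + 4)²/51 = 1.
Hyperbola, center (5, -4), transverse axis horizontal; a² = 49, b² = 51.
c² = a² + b² = 100, so c = 10.
e = c/a = 10/7.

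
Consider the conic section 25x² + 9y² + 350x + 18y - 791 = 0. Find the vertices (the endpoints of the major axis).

(-7, -16) and (-7, 14)

Collect terms: 25(x² + 14x) + 9(y² + 2y) = 791
Completing the square gives 25(x + 7)² + 9(y + 1)² = 791 + 1225 + 9 = 2025.
Divide by 2025: (x + 7)²/81 + (y + 1)²/225 = 1
Ellipse, center (-7, -1), major axis vertical; a² = 225, b² = 81.
a = 15. Vertices at (h, k ± a).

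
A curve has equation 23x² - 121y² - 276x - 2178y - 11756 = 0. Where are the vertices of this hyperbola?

(-5, -9) and (17, -9)

Group: 23(x² - 12x) -121(y² + 18y) = 11756
Complete the square: 23(x - 6)² -121(y + 9)² = 11756 + 828 - 9801 = 2783
Divide through by 2783 to get (x - 6)²/121 - (y + 9)²/23 = 1.
Hyperbola, center (6, -9), transverse axis horizontal; a² = 121, b² = 23.
a = 11. Vertices at (h ± a, k).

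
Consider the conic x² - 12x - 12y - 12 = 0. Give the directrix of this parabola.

Only x is squared. Complete the square in x: (x - 6)² = 12(y + 4).
Vertex (6, -4); 4p = 12 so p = 3. Opens up.
Directrix is the horizontal line y = k − p = -4 − (3) = -7.

y = -7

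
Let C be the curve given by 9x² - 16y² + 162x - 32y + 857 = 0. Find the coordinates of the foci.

Rearranging, 9(x² + 18x) -16(y² + 2y) = -857.
9(x + 9)² -16(y + 1)² = -857 + 729 - 16 = -144
Dividing both sides by -144: (y + 1)²/9 - (x + 9)²/16 = 1
Hyperbola, center (-9, -1), transverse axis vertical; a² = 9, b² = 16.
c² = a² + b² = 9 + 16 = 25, so c = 5.
Foci lie on the vertical axis through the center: (h, k ± c).

(-9, -6) and (-9, 4)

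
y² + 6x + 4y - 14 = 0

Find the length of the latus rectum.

Only y is squared. Complete the square in y: (y + 2)² = -6(x - 3).
Vertex (3, -2); 4p = -6 so p = -3/2. Opens left.
Latus rectum length = |4p| = 6.

6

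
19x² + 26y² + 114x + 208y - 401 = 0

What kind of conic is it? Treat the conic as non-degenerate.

ellipse

No xy term. Coefficients of x² and y² are A = 19, C = 26.
A and C have the same sign but A ≠ C ⇒ ellipse.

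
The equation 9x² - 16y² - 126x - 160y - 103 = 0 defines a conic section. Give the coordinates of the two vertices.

(3, -5) and (11, -5)

Collect terms: 9(x² - 14x) -16(y² + 10y) = 103
Complete the square in x and y: 9(x - 7)² -16(y + 5)² = 103 + 441 - 400 = 144
Divide by 144: (x - 7)²/16 - (y + 5)²/9 = 1
Hyperbola, center (7, -5), transverse axis horizontal; a² = 16, b² = 9.
a = 4. Vertices at (h ± a, k).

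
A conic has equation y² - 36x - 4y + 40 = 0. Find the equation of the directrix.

x = -8

Only y is squared. Complete the square in y: (y - 2)² = 36(x - 1).
Vertex (1, 2); 4p = 36 so p = 9. Opens right.
Directrix is the vertical line x = h − p = 1 − (9) = -8.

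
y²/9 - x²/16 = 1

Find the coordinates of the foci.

(0, -5) and (0, 5)

Center (0, 0). The positive term is the y-term, so the transverse axis is vertical; a² = 9, b² = 16.
c² = a² + b² = 9 + 16 = 25, so c = 5.
Foci lie on the vertical axis through the center: (h, k ± c).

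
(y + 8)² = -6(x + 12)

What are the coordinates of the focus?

(-27/2, -8)

Vertex (-12, -8); 4p = -6 so p = -3/2. Opens left.
Focus is p units from the vertex along the axis: (h + p, k).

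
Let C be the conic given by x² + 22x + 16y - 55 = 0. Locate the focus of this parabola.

Only x is squared. Complete the square in x: (x + 11)² = -16(y - 11).
Vertex (-11, 11); 4p = -16 so p = -4. Opens down.
Focus is p units from the vertex along the axis: (h, k + p).

(-11, 7)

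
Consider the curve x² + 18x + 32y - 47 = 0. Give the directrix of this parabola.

Only x is squared. Complete the square in x: (x + 9)² = -32(y - 4).
Vertex (-9, 4); 4p = -32 so p = -8. Opens down.
Directrix is the horizontal line y = k − p = 4 − (-8) = 12.

y = 12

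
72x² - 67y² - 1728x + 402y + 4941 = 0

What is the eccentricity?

Group: 72(x² - 24x) -67(y² - 6y) = -4941
72(x - 12)² -67(y - 3)² = -4941 + 10368 - 603 = 4824
Dividing both sides by 4824: (x - 12)²/67 - (y - 3)²/72 = 1
Hyperbola, center (12, 3), transverse axis horizontal; a² = 67, b² = 72.
c² = a² + b² = 139, so c = √139.
e = c/a = √139/√67 = √9313/67.

e = √9313/67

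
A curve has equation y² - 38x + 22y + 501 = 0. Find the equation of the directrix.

x = 1/2

Only y is squared. Complete the square in y: (y + 11)² = 38(x - 10).
Vertex (10, -11); 4p = 38 so p = 19/2. Opens right.
Directrix is the vertical line x = h − p = 10 − (19/2) = 1/2.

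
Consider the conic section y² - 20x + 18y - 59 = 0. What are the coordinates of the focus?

(-2, -9)

Only y is squared. Complete the square in y: (y + 9)² = 20(x + 7).
Vertex (-7, -9); 4p = 20 so p = 5. Opens right.
Focus is p units from the vertex along the axis: (h + p, k).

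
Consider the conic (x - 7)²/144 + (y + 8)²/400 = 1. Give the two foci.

(7, -24) and (7, 8)

Center (7, -8). The larger denominator 400 sits under the y-term, so the major axis is vertical; a² = 400, b² = 144.
c² = a² - b² = 400 - 144 = 256, so c = 16.
Foci lie on the vertical axis through the center: (h, k ± c).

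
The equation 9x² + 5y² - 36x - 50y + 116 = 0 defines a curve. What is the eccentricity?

e = 2/3

9(x² - 4x) + 5(y² - 10y) = -116
Complete the square in x and y: 9(x - 2)² + 5(y - 5)² = -116 + 36 + 125 = 45
Divide by 45: (x - 2)²/5 + (y - 5)²/9 = 1
Ellipse, center (2, 5), major axis vertical; a² = 9, b² = 5.
c² = a² - b² = 4, so c = 2.
e = c/a = 2/3.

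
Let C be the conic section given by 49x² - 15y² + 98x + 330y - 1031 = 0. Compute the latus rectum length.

30/7

Group the x- and y-terms: 49(x² + 2x) -15(y² - 22y) = 1031
49(x + 1)² -15(y - 11)² = 1031 + 49 - 1815 = -735
Divide through by -735 to get (y - 11)²/49 - (x + 1)²/15 = 1.
Hyperbola, center (-1, 11), transverse axis vertical; a² = 49, b² = 15.
Latus rectum length = 2b²/a = 2·15/7 = 30/7.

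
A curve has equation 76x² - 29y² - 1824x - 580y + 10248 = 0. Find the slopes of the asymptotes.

2√551/29 and -2√551/29

Group the x- and y-terms: 76(x² - 24x) -29(y² + 20y) = -10248
Complete the square in x and y: 76(x - 12)² -29(y + 10)² = -10248 + 10944 - 2900 = -2204
Divide by -2204: (y + 10)²/76 - (x - 12)²/29 = 1
Hyperbola, center (12, -10), transverse axis vertical; a² = 76, b² = 29.
For a vertical hyperbola the asymptotes have slope ±a/b.
Here that is ±2√19/√29 = ±2√551/29.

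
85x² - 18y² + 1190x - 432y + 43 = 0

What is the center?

(-7, -12)

Group the x- and y-terms: 85(x² + 14x) -18(y² + 24y) = -43
Completing the square gives 85(x + 7)² -18(y + 12)² = -43 + 4165 - 2592 = 1530.
Dividing both sides by 1530: (x + 7)²/18 - (y + 12)²/85 = 1
Hyperbola with center (-7, -12).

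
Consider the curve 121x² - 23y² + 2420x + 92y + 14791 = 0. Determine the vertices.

Group the x- and y-terms: 121(x² + 20x) -23(y² - 4y) = -14791
Complete the square in x and y: 121(x + 10)² -23(y - 2)² = -14791 + 12100 - 92 = -2783
Divide by -2783: (y - 2)²/121 - (x + 10)²/23 = 1
Hyperbola, center (-10, 2), transverse axis vertical; a² = 121, b² = 23.
a = 11. Vertices at (h, k ± a).

(-10, -9) and (-10, 13)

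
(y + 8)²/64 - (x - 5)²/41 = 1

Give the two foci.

Center (5, -8). The positive term is the y-term, so the transverse axis is vertical; a² = 64, b² = 41.
c² = a² + b² = 64 + 41 = 105, so c = √105.
Foci lie on the vertical axis through the center: (h, k ± c).

(5, -8 - √105) and (5, -8 + √105)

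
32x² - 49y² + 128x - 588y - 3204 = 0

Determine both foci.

(-11, -6) and (7, -6)

Collect terms: 32(x² + 4x) -49(y² + 12y) = 3204
Complete the square: 32(x + 2)² -49(y + 6)² = 3204 + 128 - 1764 = 1568
Dividing both sides by 1568: (x + 2)²/49 - (y + 6)²/32 = 1
Hyperbola, center (-2, -6), transverse axis horizontal; a² = 49, b² = 32.
c² = a² + b² = 49 + 32 = 81, so c = 9.
Foci lie on the horizontal axis through the center: (h ± c, k).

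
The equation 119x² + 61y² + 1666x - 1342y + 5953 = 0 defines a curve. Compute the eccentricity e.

e = √6902/119

Group the x- and y-terms: 119(x² + 14x) + 61(y² - 22y) = -5953
Complete the square in x and y: 119(x + 7)² + 61(y - 11)² = -5953 + 5831 + 7381 = 7259
Dividing both sides by 7259: (x + 7)²/61 + (y - 11)²/119 = 1
Ellipse, center (-7, 11), major axis vertical; a² = 119, b² = 61.
c² = a² - b² = 58, so c = √58.
e = c/a = √58/√119 = √6902/119.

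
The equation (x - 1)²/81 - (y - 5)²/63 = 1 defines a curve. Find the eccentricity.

Center (1, 5). The positive term is the x-term, so the transverse axis is horizontal; a² = 81, b² = 63.
c² = a² + b² = 144, so c = 12.
e = c/a = 12/9 = 4/3.

e = 4/3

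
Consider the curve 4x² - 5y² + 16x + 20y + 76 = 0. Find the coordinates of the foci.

(-2, -4) and (-2, 8)

4(x² + 4x) -5(y² - 4y) = -76
4(x + 2)² -5(y - 2)² = -76 + 16 - 20 = -80
Dividing both sides by -80: (y - 2)²/16 - (x + 2)²/20 = 1
Hyperbola, center (-2, 2), transverse axis vertical; a² = 16, b² = 20.
c² = a² + b² = 16 + 20 = 36, so c = 6.
Foci lie on the vertical axis through the center: (h, k ± c).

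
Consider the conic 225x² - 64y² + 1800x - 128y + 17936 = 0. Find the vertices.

(-4, -16) and (-4, 14)

225(x² + 8x) -64(y² + 2y) = -17936
225(x + 4)² -64(y + 1)² = -17936 + 3600 - 64 = -14400
Divide through by -14400 to get (y + 1)²/225 - (x + 4)²/64 = 1.
Hyperbola, center (-4, -1), transverse axis vertical; a² = 225, b² = 64.
a = 15. Vertices at (h, k ± a).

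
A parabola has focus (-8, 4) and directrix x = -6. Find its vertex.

The vertex is the midpoint between the focus and the directrix along the axis of symmetry.
Axis is horizontal (directrix is vertical). Vertex x-coordinate = (-8 + (-6))/2 = -7; y-coordinate = 4.

(-7, 4)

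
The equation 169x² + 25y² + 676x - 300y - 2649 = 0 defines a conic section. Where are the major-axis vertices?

Rearranging, 169(x² + 4x) + 25(y² - 12y) = 2649.
Completing the square gives 169(x + 2)² + 25(y - 6)² = 2649 + 676 + 900 = 4225.
Divide through by 4225 to get (x + 2)²/25 + (y - 6)²/169 = 1.
Ellipse, center (-2, 6), major axis vertical; a² = 169, b² = 25.
a = 13. Vertices at (h, k ± a).

(-2, -7) and (-2, 19)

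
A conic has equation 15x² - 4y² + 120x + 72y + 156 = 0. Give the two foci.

(-4, 9 - 2√19) and (-4, 9 + 2√19)

15(x² + 8x) -4(y² - 18y) = -156
Complete the square in x and y: 15(x + 4)² -4(y - 9)² = -156 + 240 - 324 = -240
Dividing both sides by -240: (y - 9)²/60 - (x + 4)²/16 = 1
Hyperbola, center (-4, 9), transverse axis vertical; a² = 60, b² = 16.
c² = a² + b² = 60 + 16 = 76, so c = 2√19.
Foci lie on the vertical axis through the center: (h, k ± c).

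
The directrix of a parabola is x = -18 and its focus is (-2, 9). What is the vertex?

(-10, 9)

The vertex is the midpoint between the focus and the directrix along the axis of symmetry.
Axis is horizontal (directrix is vertical). Vertex x-coordinate = (-2 + (-18))/2 = -10; y-coordinate = 9.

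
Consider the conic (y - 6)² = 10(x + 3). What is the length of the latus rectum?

Vertex (-3, 6); 4p = 10 so p = 5/2. Opens right.
Latus rectum length = |4p| = 10.

10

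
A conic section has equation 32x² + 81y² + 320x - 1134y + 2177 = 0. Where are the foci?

32(x² + 10x) + 81(y² - 14y) = -2177
Completing the square gives 32(x + 5)² + 81(y - 7)² = -2177 + 800 + 3969 = 2592.
Divide by 2592: (x + 5)²/81 + (y - 7)²/32 = 1
Ellipse, center (-5, 7), major axis horizontal; a² = 81, b² = 32.
c² = a² - b² = 81 - 32 = 49, so c = 7.
Foci lie on the horizontal axis through the center: (h ± c, k).

(-12, 7) and (2, 7)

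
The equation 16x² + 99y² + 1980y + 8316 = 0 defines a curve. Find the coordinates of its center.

(0, -10)

Group the x- and y-terms: 16x² + 99(y² + 20y) = -8316
Complete the square in x and y: 16x² + 99(y + 10)² = -8316 + 0 + 9900 = 1584
Dividing both sides by 1584: x²/99 + (y + 10)²/16 = 1
Ellipse with center (0, -10).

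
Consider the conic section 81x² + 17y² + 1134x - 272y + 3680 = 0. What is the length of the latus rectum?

Collect terms: 81(x² + 14x) + 17(y² - 16y) = -3680
81(x + 7)² + 17(y - 8)² = -3680 + 3969 + 1088 = 1377
Dividing both sides by 1377: (x + 7)²/17 + (y - 8)²/81 = 1
Ellipse, center (-7, 8), major axis vertical; a² = 81, b² = 17.
Latus rectum length = 2b²/a = 2·17/9 = 34/9.

34/9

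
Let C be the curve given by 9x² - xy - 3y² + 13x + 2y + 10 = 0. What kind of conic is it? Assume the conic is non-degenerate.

A = 9, B = -1, C = -3.
Discriminant B² − 4AC = (-1)² − 4·9·(-3) = 109.
B² − 4AC > 0 ⇒ hyperbola.

hyperbola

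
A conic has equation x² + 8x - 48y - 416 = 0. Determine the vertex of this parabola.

(-4, -9)

Only x is squared. Complete the square in x: (x + 4)² = 48(y + 9).
Vertex (-4, -9); 4p = 48 so p = 12. Opens up.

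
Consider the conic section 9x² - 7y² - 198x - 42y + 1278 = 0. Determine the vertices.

9(x² - 22x) -7(y² + 6y) = -1278
9(x - 11)² -7(y + 3)² = -1278 + 1089 - 63 = -252
Dividing both sides by -252: (y + 3)²/36 - (x - 11)²/28 = 1
Hyperbola, center (11, -3), transverse axis vertical; a² = 36, b² = 28.
a = 6. Vertices at (h, k ± a).

(11, -9) and (11, 3)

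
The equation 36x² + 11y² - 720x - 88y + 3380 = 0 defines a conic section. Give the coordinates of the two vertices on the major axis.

Group: 36(x² - 20x) + 11(y² - 8y) = -3380
36(x - 10)² + 11(y - 4)² = -3380 + 3600 + 176 = 396
Divide through by 396 to get (x - 10)²/11 + (y - 4)²/36 = 1.
Ellipse, center (10, 4), major axis vertical; a² = 36, b² = 11.
a = 6. Vertices at (h, k ± a).

(10, -2) and (10, 10)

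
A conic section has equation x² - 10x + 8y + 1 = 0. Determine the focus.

(5, 1)

Only x is squared. Complete the square in x: (x - 5)² = -8(y - 3).
Vertex (5, 3); 4p = -8 so p = -2. Opens down.
Focus is p units from the vertex along the axis: (h, k + p).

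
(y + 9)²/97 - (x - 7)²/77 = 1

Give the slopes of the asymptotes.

√7469/77 and -√7469/77

Center (7, -9). The positive term is the y-term, so the transverse axis is vertical; a² = 97, b² = 77.
For a vertical hyperbola the asymptotes have slope ±a/b.
Here that is ±√97/√77 = ±√7469/77.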